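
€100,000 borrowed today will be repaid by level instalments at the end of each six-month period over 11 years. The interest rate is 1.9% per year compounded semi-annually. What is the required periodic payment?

€5,058.47

Level ordinary annuity; solve PV = PMT × [(1 − (1+r)^−n)/r] for PMT.
Periodic rate r = 0.019/2 per half-year; n is counted in half-years.
With n = 22: PMT = 100,000 / ([(1 − (1+r)^−n)/r]) = €5,058.47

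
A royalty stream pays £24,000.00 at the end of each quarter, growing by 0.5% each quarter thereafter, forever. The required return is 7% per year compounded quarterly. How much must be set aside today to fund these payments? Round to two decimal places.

Periodic rate r = 0.07/4 per quarter.
Growing perpetuity (Gordon): PV = PMT₁ / (r − g) = 24,000 / (r − 0.005) = £1,920,000.00.

£1,920,000.00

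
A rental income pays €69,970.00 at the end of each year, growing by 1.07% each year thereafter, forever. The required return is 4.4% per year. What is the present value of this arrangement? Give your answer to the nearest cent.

€2,101,201.20

Periodic rate r = 0.044 per year.
Growing perpetuity (Gordon): PV = PMT₁ / (r − g) = 69,970 / (r − 0.0107) = €2,101,201.20.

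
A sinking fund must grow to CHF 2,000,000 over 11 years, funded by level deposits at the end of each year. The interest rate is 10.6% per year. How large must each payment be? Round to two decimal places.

CHF 104,482.41

Level ordinary annuity; solve FV = PMT × [((1+r)^n − 1)/r] for PMT.
Periodic rate r = 0.106 per year.
With n = 11: PMT = 2,000,000 / ([((1+r)^n − 1)/r]) = CHF 104,482.41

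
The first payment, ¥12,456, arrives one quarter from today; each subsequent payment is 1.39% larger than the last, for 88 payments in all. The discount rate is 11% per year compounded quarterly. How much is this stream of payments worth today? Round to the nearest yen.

¥632,346

Periodic rate r = 0.11/4 per quarter; n is counted in quarters.
Growing ordinary annuity: PV = PMT₁ × [1 − ((1+g)/(1+r))^n] / (r − g) = 12,456 × [1 − ((1+0.0139)/(1+r))^88] / (r − 0.0139) = ¥632,346.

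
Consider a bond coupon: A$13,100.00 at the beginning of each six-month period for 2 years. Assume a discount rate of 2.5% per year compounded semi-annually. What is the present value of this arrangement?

A$51,437.59

This is an annuity due: 4 payments of A$13,100.00 at the beginning of each six-month period.
Periodic rate r = 0.025/2 per half-year; n is counted in half-years.
PV = PMT × [(1 − (1+r)^−n)/r] × (1+r) = 13,100 × [1 − (1+r)^−4] / r × (1+r) = A$51,437.59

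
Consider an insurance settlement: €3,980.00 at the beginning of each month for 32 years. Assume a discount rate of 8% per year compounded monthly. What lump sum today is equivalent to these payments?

€554,125.02

This is an annuity due: 384 payments of €3,980.00 at the beginning of each month.
Periodic rate r = 0.08/12 per month; n is counted in months.
PV = PMT × [(1 − (1+r)^−n)/r] × (1+r) = 3,980 × [1 − (1+r)^−384] / r × (1+r) = €554,125.02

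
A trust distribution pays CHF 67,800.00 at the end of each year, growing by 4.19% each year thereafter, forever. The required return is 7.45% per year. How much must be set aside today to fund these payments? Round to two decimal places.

CHF 2,079,754.60

Periodic rate r = 0.0745 per year.
Growing perpetuity (Gordon): PV = PMT₁ / (r − g) = 67,800 / (r − 0.0419) = CHF 2,079,754.60.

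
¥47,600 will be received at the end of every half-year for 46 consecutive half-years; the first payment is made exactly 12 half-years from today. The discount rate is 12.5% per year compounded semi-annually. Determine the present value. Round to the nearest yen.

¥366,896

Ordinary annuity of 46 payments, first payment at period 12.
Periodic rate r = 0.125/2 per half-year; n is counted in half-years.
The ordinary-annuity PV formula values the stream one period before the first payment (period 11); discount that back 11 periods:
PV₀ = 47,600 × [1 − (1+r)^−46] / r × (1+r)^−11 = ¥366,896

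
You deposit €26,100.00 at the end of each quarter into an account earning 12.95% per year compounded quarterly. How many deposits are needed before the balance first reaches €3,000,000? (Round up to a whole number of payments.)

Periodic rate r = 0.1295/4 per quarter; n is counted in quarters.
Ordinary annuity FV: 3,000,000 = 26,100 × [((1+r)^n − 1)/r].
(1+r)^n = 1 + 3,000,000 × r / 26,100, so n = ln(1 + 3,000,000·r/26,100) / ln(1+r) = 48.71.
Round up to a whole number of payments: n = 49.

49 payments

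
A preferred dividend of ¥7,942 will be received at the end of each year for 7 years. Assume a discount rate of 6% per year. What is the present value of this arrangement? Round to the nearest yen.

¥44,335

This is an ordinary annuity: 7 payments of ¥7,942 at the end of each year.
Periodic rate r = 0.06 per year.
PV = PMT × [(1 − (1+r)^−n)/r] = 7,942 × [1 − (1+r)^−7] / r = ¥44,335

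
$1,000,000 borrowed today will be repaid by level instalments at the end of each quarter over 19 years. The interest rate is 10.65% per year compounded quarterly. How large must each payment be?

Level ordinary annuity; solve PV = PMT × [(1 − (1+r)^−n)/r] for PMT.
Periodic rate r = 0.1065/4 per quarter; n is counted in quarters.
With n = 76: PMT = 1,000,000 / ([(1 − (1+r)^−n)/r]) = $30,806.62

$30,806.62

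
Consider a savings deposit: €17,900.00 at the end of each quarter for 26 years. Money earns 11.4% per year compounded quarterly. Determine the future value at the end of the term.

This is an ordinary annuity: 104 deposits of €17,900.00 at the end of each quarter.
Periodic rate r = 0.114/4 per quarter; n is counted in quarters.
FV = PMT × [((1+r)^n − 1)/r] = 17,900 × [(1+r)^104 − 1] / r = €11,046,877.91

€11,046,877.91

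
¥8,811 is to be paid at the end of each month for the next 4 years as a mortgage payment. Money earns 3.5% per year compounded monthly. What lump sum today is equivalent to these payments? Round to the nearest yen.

¥394,122

This is an ordinary annuity: 48 payments of ¥8,811 at the end of each month.
Periodic rate r = 0.035/12 per month; n is counted in months.
PV = PMT × [(1 − (1+r)^−n)/r] = 8,811 × [1 − (1+r)^−48] / r = ¥394,122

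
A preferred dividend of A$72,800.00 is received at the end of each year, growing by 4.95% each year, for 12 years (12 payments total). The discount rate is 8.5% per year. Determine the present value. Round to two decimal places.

Periodic rate r = 0.085 per year.
Growing ordinary annuity: PV = PMT₁ × [1 − ((1+g)/(1+r))^n] / (r − g) = 72,800 × [1 − ((1+0.0495)/(1+r))^12] / (r − 0.0495) = A$674,967.02.

A$674,967.02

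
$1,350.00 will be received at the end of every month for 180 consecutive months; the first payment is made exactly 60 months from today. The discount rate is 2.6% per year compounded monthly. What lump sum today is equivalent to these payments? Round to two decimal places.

Ordinary annuity of 180 payments, first payment at period 60.
Periodic rate r = 0.026/12 per month; n is counted in months.
The ordinary-annuity PV formula values the stream one period before the first payment (period 59); discount that back 59 periods:
PV₀ = 1,350 × [1 − (1+r)^−180] / r × (1+r)^−59 = $176,940.02

$176,940.02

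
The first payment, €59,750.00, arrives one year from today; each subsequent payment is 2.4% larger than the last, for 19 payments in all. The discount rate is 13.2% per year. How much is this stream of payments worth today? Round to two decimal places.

Periodic rate r = 0.132 per year.
Growing ordinary annuity: PV = PMT₁ × [1 − ((1+g)/(1+r))^n] / (r − g) = 59,750 × [1 − ((1+0.024)/(1+r))^19] / (r − 0.024) = €470,915.84.

€470,915.84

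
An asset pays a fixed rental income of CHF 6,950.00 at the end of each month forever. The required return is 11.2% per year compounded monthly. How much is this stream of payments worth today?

CHF 744,642.86

Periodic rate r = 0.112/12 per month.
Level perpetuity: PV = PMT / r = 6,950 / (0.112/12) = CHF 744,642.86.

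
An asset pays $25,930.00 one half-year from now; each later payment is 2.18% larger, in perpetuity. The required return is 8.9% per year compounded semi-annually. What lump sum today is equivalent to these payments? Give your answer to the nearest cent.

Periodic rate r = 0.089/2 per half-year.
Growing perpetuity (Gordon): PV = PMT₁ / (r − g) = 25,930 / (r − 0.0218) = $1,142,290.75.

$1,142,290.75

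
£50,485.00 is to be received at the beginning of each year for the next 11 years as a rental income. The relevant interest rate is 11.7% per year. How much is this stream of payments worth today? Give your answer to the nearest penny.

£339,273.89

This is an annuity due: 11 payments of £50,485.00 at the beginning of each year.
Periodic rate r = 0.117 per year.
PV = PMT × [(1 − (1+r)^−n)/r] × (1+r) = 50,485 × [1 − (1+r)^−11] / r × (1+r) = £339,273.89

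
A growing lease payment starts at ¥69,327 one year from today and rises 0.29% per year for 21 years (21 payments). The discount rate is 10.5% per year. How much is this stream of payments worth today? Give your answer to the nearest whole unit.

¥590,361

Periodic rate r = 0.105 per year.
Growing ordinary annuity: PV = PMT₁ × [1 − ((1+g)/(1+r))^n] / (r − g) = 69,327 × [1 − ((1+0.0029)/(1+r))^21] / (r − 0.0029) = ¥590,361.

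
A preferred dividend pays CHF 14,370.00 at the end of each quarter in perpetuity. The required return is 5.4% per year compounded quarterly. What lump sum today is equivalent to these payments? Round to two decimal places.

Periodic rate r = 0.054/4 per quarter.
Level perpetuity: PV = PMT / r = 14,370 / (0.054/4) = CHF 1,064,444.44.

CHF 1,064,444.44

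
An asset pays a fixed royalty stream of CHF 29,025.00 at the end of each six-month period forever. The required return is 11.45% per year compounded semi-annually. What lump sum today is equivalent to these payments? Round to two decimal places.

Periodic rate r = 0.1145/2 per half-year.
Level perpetuity: PV = PMT / r = 29,025 / (0.1145/2) = CHF 506,986.90.

CHF 506,986.90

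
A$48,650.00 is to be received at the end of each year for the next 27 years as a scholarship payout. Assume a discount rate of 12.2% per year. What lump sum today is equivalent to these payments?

This is an ordinary annuity: 27 payments of A$48,650.00 at the end of each year.
Periodic rate r = 0.122 per year.
PV = PMT × [(1 − (1+r)^−n)/r] = 48,650 × [1 − (1+r)^−27] / r = A$380,950.16

A$380,950.16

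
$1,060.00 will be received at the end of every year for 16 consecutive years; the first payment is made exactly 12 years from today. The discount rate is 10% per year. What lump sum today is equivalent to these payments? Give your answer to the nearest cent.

Ordinary annuity of 16 payments, first payment at period 12.
Periodic rate r = 0.1 per year.
The ordinary-annuity PV formula values the stream one period before the first payment (period 11); discount that back 11 periods:
PV₀ = 1,060 × [1 − (1+r)^−16] / r × (1+r)^−11 = $2,906.69

$2,906.69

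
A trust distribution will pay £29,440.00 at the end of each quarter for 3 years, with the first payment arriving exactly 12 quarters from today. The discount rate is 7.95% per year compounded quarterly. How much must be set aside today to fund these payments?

£250,928.07

Ordinary annuity of 12 payments, first payment at period 12.
Periodic rate r = 0.0795/4 per quarter; n is counted in quarters.
The ordinary-annuity PV formula values the stream one period before the first payment (period 11); discount that back 11 periods:
PV₀ = 29,440 × [1 − (1+r)^−12] / r × (1+r)^−11 = £250,928.07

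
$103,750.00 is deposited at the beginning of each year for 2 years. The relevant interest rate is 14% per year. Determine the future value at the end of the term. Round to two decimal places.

$253,108.50

This is an annuity due: 2 deposits of $103,750.00 at the beginning of each year.
Periodic rate r = 0.14 per year.
FV = PMT × [((1+r)^n − 1)/r] × (1+r) = 103,750 × [(1+r)^2 − 1] / r × (1+r) = $253,108.50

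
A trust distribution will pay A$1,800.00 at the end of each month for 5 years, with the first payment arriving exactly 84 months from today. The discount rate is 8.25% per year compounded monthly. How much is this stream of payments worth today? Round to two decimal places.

Ordinary annuity of 60 payments, first payment at period 84.
Periodic rate r = 0.0825/12 per month; n is counted in months.
The ordinary-annuity PV formula values the stream one period before the first payment (period 83); discount that back 83 periods:
PV₀ = 1,800 × [1 − (1+r)^−60] / r × (1+r)^−83 = A$49,974.78

A$49,974.78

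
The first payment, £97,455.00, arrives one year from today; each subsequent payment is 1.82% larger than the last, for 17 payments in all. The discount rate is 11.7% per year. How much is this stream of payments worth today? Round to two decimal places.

£782,069.02

Periodic rate r = 0.117 per year.
Growing ordinary annuity: PV = PMT₁ × [1 − ((1+g)/(1+r))^n] / (r − g) = 97,455 × [1 − ((1+0.0182)/(1+r))^17] / (r − 0.0182) = £782,069.02.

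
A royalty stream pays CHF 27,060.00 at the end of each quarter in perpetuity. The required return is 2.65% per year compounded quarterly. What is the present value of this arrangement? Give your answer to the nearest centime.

Periodic rate r = 0.0265/4 per quarter.
Level perpetuity: PV = PMT / r = 27,060 / (0.0265/4) = CHF 4,084,528.30.

CHF 4,084,528.30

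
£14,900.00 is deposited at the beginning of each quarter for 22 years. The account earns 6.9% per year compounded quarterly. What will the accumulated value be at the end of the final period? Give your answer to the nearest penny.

This is an annuity due: 88 deposits of £14,900.00 at the beginning of each quarter.
Periodic rate r = 0.069/4 per quarter; n is counted in quarters.
FV = PMT × [((1+r)^n − 1)/r] × (1+r) = 14,900 × [(1+r)^88 − 1] / r × (1+r) = £3,079,209.29

£3,079,209.29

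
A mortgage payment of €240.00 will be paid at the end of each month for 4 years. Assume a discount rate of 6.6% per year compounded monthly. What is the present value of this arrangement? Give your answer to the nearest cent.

€10,100.54

This is an ordinary annuity: 48 payments of €240.00 at the end of each month.
Periodic rate r = 0.066/12 per month; n is counted in months.
PV = PMT × [(1 − (1+r)^−n)/r] = 240 × [1 − (1+r)^−48] / r = €10,100.54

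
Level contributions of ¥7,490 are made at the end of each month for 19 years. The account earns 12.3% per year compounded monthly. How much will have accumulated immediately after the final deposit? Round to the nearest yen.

This is an ordinary annuity: 228 deposits of ¥7,490 at the end of each month.
Periodic rate r = 0.123/12 per month; n is counted in months.
FV = PMT × [((1+r)^n − 1)/r] = 7,490 × [(1+r)^228 − 1] / r = ¥6,743,006

¥6,743,006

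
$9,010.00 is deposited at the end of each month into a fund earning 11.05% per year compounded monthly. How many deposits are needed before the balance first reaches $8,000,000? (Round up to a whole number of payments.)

Periodic rate r = 0.1105/12 per month; n is counted in months.
Ordinary annuity FV: 8,000,000 = 9,010 × [((1+r)^n − 1)/r].
(1+r)^n = 1 + 8,000,000 × r / 9,010, so n = ln(1 + 8,000,000·r/9,010) / ln(1+r) = 241.82.
Round up to a whole number of payments: n = 242.

242 payments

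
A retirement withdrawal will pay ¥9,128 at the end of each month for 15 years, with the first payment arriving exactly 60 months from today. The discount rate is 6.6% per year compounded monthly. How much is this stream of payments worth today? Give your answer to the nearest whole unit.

¥753,398

Ordinary annuity of 180 payments, first payment at period 60.
Periodic rate r = 0.066/12 per month; n is counted in months.
The ordinary-annuity PV formula values the stream one period before the first payment (period 59); discount that back 59 periods:
PV₀ = 9,128 × [1 − (1+r)^−180] / r × (1+r)^−59 = ¥753,398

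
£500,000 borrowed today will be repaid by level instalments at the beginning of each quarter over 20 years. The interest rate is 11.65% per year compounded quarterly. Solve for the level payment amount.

£15,732.93

Level annuity due; solve PV = PMT × [(1 − (1+r)^−n)/r] × (1+r) for PMT.
Periodic rate r = 0.1165/4 per quarter; n is counted in quarters.
With n = 80: PMT = 500,000 / ([(1 − (1+r)^−n)/r] × (1+r)) = £15,732.93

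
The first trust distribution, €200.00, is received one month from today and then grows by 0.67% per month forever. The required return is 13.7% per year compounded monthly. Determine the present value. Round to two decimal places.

Periodic rate r = 0.137/12 per month.
Growing perpetuity (Gordon): PV = PMT₁ / (r − g) = 200 / (r − 0.0067) = €42,402.83.

€42,402.83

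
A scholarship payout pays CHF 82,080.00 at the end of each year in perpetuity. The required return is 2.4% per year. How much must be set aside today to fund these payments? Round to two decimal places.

Periodic rate r = 0.024 per year.
Level perpetuity: PV = PMT / r = 82,080 / (0.024) = CHF 3,420,000.00.

CHF 3,420,000.00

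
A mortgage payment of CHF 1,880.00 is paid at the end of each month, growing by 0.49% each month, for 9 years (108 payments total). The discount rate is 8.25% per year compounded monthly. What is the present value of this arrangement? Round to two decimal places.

Periodic rate r = 0.0825/12 per month; n is counted in months.
Growing ordinary annuity: PV = PMT₁ × [1 − ((1+g)/(1+r))^n] / (r − g) = 1,880 × [1 − ((1+0.0049)/(1+r))^108] / (r − 0.0049) = CHF 181,886.01.

CHF 181,886.01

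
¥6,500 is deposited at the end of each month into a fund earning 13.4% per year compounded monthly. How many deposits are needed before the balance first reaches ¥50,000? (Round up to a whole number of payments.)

Periodic rate r = 0.134/12 per month; n is counted in months.
Ordinary annuity FV: 50,000 = 6,500 × [((1+r)^n − 1)/r].
(1+r)^n = 1 + 50,000 × r / 6,500, so n = ln(1 + 50,000·r/6,500) / ln(1+r) = 7.42.
Round up to a whole number of payments: n = 8.

8 payments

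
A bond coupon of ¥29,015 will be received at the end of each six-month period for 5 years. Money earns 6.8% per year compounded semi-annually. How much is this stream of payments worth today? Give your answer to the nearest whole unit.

This is an ordinary annuity: 10 payments of ¥29,015 at the end of each six-month period.
Periodic rate r = 0.068/2 per half-year; n is counted in half-years.
PV = PMT × [(1 − (1+r)^−n)/r] = 29,015 × [1 − (1+r)^−10] / r = ¥242,527

¥242,527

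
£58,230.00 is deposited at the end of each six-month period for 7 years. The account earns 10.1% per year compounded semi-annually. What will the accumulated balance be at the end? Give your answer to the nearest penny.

£1,145,196.24

This is an ordinary annuity: 14 deposits of £58,230.00 at the end of each six-month period.
Periodic rate r = 0.101/2 per half-year; n is counted in half-years.
FV = PMT × [((1+r)^n − 1)/r] = 58,230 × [(1+r)^14 − 1] / r = £1,145,196.24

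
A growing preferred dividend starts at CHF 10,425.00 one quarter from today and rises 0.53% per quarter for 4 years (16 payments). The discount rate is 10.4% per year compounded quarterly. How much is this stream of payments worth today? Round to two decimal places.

Periodic rate r = 0.104/4 per quarter; n is counted in quarters.
Growing ordinary annuity: PV = PMT₁ × [1 − ((1+g)/(1+r))^n] / (r − g) = 10,425 × [1 − ((1+0.0053)/(1+r))^16] / (r − 0.0053) = CHF 140,144.57.

CHF 140,144.57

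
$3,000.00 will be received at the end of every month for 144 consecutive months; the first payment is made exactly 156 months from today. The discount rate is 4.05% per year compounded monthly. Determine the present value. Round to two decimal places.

$202,693.42

Ordinary annuity of 144 payments, first payment at period 156.
Periodic rate r = 0.0405/12 per month; n is counted in months.
The ordinary-annuity PV formula values the stream one period before the first payment (period 155); discount that back 155 periods:
PV₀ = 3,000 × [1 − (1+r)^−144] / r × (1+r)^−155 = $202,693.42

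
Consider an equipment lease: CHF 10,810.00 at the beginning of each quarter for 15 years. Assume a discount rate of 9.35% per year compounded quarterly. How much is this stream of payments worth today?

CHF 354,960.11

This is an annuity due: 60 payments of CHF 10,810.00 at the beginning of each quarter.
Periodic rate r = 0.0935/4 per quarter; n is counted in quarters.
PV = PMT × [(1 − (1+r)^−n)/r] × (1+r) = 10,810 × [1 − (1+r)^−60] / r × (1+r) = CHF 354,960.11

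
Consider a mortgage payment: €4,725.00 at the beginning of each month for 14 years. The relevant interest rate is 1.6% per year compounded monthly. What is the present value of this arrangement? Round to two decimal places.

This is an annuity due: 168 payments of €4,725.00 at the beginning of each month.
Periodic rate r = 0.016/12 per month; n is counted in months.
PV = PMT × [(1 − (1+r)^−n)/r] × (1+r) = 4,725 × [1 − (1+r)^−168] / r × (1+r) = €711,702.01

€711,702.01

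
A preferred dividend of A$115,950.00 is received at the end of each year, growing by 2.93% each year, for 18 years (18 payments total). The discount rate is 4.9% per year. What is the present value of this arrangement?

Periodic rate r = 0.049 per year.
Growing ordinary annuity: PV = PMT₁ × [1 − ((1+g)/(1+r))^n] / (r − g) = 115,950 × [1 − ((1+0.0293)/(1+r))^18] / (r − 0.0293) = A$1,701,694.57.

A$1,701,694.57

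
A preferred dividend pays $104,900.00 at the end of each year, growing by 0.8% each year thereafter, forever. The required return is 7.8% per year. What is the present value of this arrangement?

Periodic rate r = 0.078 per year.
Growing perpetuity (Gordon): PV = PMT₁ / (r − g) = 104,900 / (r − 0.008) = $1,498,571.43.

$1,498,571.43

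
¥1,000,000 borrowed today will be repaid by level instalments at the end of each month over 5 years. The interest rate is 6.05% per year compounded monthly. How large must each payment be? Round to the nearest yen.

¥19,356

Level ordinary annuity; solve PV = PMT × [(1 − (1+r)^−n)/r] for PMT.
Periodic rate r = 0.0605/12 per month; n is counted in months.
With n = 60: PMT = 1,000,000 / ([(1 − (1+r)^−n)/r]) = ¥19,356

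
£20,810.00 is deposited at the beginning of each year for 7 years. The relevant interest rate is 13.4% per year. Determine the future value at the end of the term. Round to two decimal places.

£248,581.18

This is an annuity due: 7 deposits of £20,810.00 at the beginning of each year.
Periodic rate r = 0.134 per year.
FV = PMT × [((1+r)^n − 1)/r] × (1+r) = 20,810 × [(1+r)^7 − 1] / r × (1+r) = £248,581.18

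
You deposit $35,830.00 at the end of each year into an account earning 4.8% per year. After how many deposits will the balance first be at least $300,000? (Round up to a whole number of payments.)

8 payments

Periodic rate r = 0.048 per year.
Ordinary annuity FV: 300,000 = 35,830 × [((1+r)^n − 1)/r].
(1+r)^n = 1 + 300,000 × r / 35,830, so n = ln(1 + 300,000·r/35,830) / ln(1+r) = 7.21.
Round up to a whole number of payments: n = 8.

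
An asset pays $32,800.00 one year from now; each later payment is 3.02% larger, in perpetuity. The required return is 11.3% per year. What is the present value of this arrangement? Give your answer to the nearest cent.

$396,135.27

Periodic rate r = 0.113 per year.
Growing perpetuity (Gordon): PV = PMT₁ / (r − g) = 32,800 / (r − 0.0302) = $396,135.27.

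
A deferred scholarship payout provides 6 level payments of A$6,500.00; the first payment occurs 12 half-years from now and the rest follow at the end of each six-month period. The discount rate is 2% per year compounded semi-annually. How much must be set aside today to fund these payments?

Ordinary annuity of 6 payments, first payment at period 12.
Periodic rate r = 0.02/2 per half-year; n is counted in half-years.
The ordinary-annuity PV formula values the stream one period before the first payment (period 11); discount that back 11 periods:
PV₀ = 6,500 × [1 − (1+r)^−6] / r × (1+r)^−11 = A$33,765.05

A$33,765.05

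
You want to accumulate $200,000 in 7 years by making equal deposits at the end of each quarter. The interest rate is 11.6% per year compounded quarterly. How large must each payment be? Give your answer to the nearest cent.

Level ordinary annuity; solve FV = PMT × [((1+r)^n − 1)/r] for PMT.
Periodic rate r = 0.116/4 per quarter; n is counted in quarters.
With n = 28: PMT = 200,000 / ([((1+r)^n − 1)/r]) = $4,728.75

$4,728.75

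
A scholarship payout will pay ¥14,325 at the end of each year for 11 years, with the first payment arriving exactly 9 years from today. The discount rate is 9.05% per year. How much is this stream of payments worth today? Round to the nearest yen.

¥48,630

Ordinary annuity of 11 payments, first payment at period 9.
Periodic rate r = 0.0905 per year.
The ordinary-annuity PV formula values the stream one period before the first payment (period 8); discount that back 8 periods:
PV₀ = 14,325 × [1 − (1+r)^−11] / r × (1+r)^−8 = ¥48,630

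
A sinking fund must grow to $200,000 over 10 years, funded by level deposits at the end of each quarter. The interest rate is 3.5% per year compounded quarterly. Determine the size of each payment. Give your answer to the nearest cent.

Level ordinary annuity; solve FV = PMT × [((1+r)^n − 1)/r] for PMT.
Periodic rate r = 0.035/4 per quarter; n is counted in quarters.
With n = 40: PMT = 200,000 / ([((1+r)^n − 1)/r]) = $4,197.56

$4,197.56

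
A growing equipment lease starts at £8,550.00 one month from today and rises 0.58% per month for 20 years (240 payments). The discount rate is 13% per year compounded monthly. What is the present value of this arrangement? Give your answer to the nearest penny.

£1,186,039.88

Periodic rate r = 0.13/12 per month; n is counted in months.
Growing ordinary annuity: PV = PMT₁ × [1 − ((1+g)/(1+r))^n] / (r − g) = 8,550 × [1 − ((1+0.0058)/(1+r))^240] / (r − 0.0058) = £1,186,039.88.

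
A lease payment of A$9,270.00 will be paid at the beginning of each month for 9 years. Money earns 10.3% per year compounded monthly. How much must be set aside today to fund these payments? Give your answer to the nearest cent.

This is an annuity due: 108 payments of A$9,270.00 at the beginning of each month.
Periodic rate r = 0.103/12 per month; n is counted in months.
PV = PMT × [(1 − (1+r)^−n)/r] × (1+r) = 9,270 × [1 − (1+r)^−108] / r × (1+r) = A$656,494.65

A$656,494.65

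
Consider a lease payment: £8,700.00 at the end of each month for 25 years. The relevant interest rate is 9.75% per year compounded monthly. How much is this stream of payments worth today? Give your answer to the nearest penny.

£976,280.40

This is an ordinary annuity: 300 payments of £8,700.00 at the end of each month.
Periodic rate r = 0.0975/12 per month; n is counted in months.
PV = PMT × [(1 − (1+r)^−n)/r] = 8,700 × [1 − (1+r)^−300] / r = £976,280.40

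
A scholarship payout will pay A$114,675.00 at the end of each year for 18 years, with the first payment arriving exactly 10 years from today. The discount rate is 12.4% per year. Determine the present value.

A$283,573.79

Ordinary annuity of 18 payments, first payment at period 10.
Periodic rate r = 0.124 per year.
The ordinary-annuity PV formula values the stream one period before the first payment (period 9); discount that back 9 periods:
PV₀ = 114,675 × [1 − (1+r)^−18] / r × (1+r)^−9 = A$283,573.79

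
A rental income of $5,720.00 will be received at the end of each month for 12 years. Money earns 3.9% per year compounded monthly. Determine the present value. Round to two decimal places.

$656,957.06

This is an ordinary annuity: 144 payments of $5,720.00 at the end of each month.
Periodic rate r = 0.039/12 per month; n is counted in months.
PV = PMT × [(1 − (1+r)^−n)/r] = 5,720 × [1 − (1+r)^−144] / r = $656,957.06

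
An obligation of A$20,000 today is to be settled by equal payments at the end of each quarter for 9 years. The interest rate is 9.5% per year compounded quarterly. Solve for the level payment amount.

Level ordinary annuity; solve PV = PMT × [(1 − (1+r)^−n)/r] for PMT.
Periodic rate r = 0.095/4 per quarter; n is counted in quarters.
With n = 36: PMT = 20,000 / ([(1 − (1+r)^−n)/r]) = A$832.68

A$832.68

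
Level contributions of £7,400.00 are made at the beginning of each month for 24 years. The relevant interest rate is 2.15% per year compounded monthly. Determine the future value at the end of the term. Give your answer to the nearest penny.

£2,790,997.28

This is an annuity due: 288 deposits of £7,400.00 at the beginning of each month.
Periodic rate r = 0.0215/12 per month; n is counted in months.
FV = PMT × [((1+r)^n − 1)/r] × (1+r) = 7,400 × [(1+r)^288 − 1] / r × (1+r) = £2,790,997.28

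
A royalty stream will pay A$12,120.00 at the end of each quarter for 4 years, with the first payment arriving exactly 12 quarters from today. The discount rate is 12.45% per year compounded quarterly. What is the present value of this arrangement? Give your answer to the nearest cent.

A$107,740.31

Ordinary annuity of 16 payments, first payment at period 12.
Periodic rate r = 0.1245/4 per quarter; n is counted in quarters.
The ordinary-annuity PV formula values the stream one period before the first payment (period 11); discount that back 11 periods:
PV₀ = 12,120 × [1 − (1+r)^−16] / r × (1+r)^−11 = A$107,740.31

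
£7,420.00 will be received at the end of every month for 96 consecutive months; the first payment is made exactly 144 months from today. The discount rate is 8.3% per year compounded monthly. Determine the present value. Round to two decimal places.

Ordinary annuity of 96 payments, first payment at period 144.
Periodic rate r = 0.083/12 per month; n is counted in months.
The ordinary-annuity PV formula values the stream one period before the first payment (period 143); discount that back 143 periods:
PV₀ = 7,420 × [1 − (1+r)^−96] / r × (1+r)^−143 = £193,779.63

£193,779.63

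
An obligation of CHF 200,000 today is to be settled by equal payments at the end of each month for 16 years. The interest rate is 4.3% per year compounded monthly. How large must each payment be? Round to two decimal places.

CHF 1,442.56

Level ordinary annuity; solve PV = PMT × [(1 − (1+r)^−n)/r] for PMT.
Periodic rate r = 0.043/12 per month; n is counted in months.
With n = 192: PMT = 200,000 / ([(1 − (1+r)^−n)/r]) = CHF 1,442.56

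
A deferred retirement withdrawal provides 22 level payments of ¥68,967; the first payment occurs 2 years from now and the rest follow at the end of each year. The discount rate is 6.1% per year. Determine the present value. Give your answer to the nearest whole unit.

¥775,965

Ordinary annuity of 22 payments, first payment at period 2.
Periodic rate r = 0.061 per year.
The ordinary-annuity PV formula values the stream one period before the first payment (period 1); discount that back 1 periods:
PV₀ = 68,967 × [1 − (1+r)^−22] / r × (1+r)^−1 = ¥775,965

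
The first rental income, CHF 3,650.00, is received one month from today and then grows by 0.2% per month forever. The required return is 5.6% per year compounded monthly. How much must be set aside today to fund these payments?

Periodic rate r = 0.056/12 per month.
Growing perpetuity (Gordon): PV = PMT₁ / (r − g) = 3,650 / (r − 0.002) = CHF 1,368,750.00.

CHF 1,368,750.00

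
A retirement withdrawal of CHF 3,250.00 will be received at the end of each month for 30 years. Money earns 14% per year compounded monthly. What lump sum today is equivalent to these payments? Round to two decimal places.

CHF 274,291.29

This is an ordinary annuity: 360 payments of CHF 3,250.00 at the end of each month.
Periodic rate r = 0.14/12 per month; n is counted in months.
PV = PMT × [(1 − (1+r)^−n)/r] = 3,250 × [1 − (1+r)^−360] / r = CHF 274,291.29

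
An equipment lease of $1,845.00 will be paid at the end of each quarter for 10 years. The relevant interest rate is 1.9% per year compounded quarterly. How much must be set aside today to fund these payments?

This is an ordinary annuity: 40 payments of $1,845.00 at the end of each quarter.
Periodic rate r = 0.019/4 per quarter; n is counted in quarters.
PV = PMT × [(1 − (1+r)^−n)/r] = 1,845 × [1 − (1+r)^−40] / r = $67,068.19

$67,068.19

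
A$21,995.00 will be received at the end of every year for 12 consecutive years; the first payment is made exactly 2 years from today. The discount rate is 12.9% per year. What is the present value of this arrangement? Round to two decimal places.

A$115,808.22

Ordinary annuity of 12 payments, first payment at period 2.
Periodic rate r = 0.129 per year.
The ordinary-annuity PV formula values the stream one period before the first payment (period 1); discount that back 1 periods:
PV₀ = 21,995 × [1 − (1+r)^−12] / r × (1+r)^−1 = A$115,808.22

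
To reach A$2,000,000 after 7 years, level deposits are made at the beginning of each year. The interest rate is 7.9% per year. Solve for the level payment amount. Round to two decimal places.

Level annuity due; solve FV = PMT × [((1+r)^n − 1)/r] × (1+r) for PMT.
Periodic rate r = 0.079 per year.
With n = 7: PMT = 2,000,000 / ([((1+r)^n − 1)/r] × (1+r)) = A$208,370.71

A$208,370.71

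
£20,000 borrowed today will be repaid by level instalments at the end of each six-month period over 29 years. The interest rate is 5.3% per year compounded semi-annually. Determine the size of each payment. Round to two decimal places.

Level ordinary annuity; solve PV = PMT × [(1 − (1+r)^−n)/r] for PMT.
Periodic rate r = 0.053/2 per half-year; n is counted in half-years.
With n = 58: PMT = 20,000 / ([(1 − (1+r)^−n)/r]) = £678.94

£678.94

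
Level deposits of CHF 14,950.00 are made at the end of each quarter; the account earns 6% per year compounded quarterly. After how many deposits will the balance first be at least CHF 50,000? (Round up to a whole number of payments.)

Periodic rate r = 0.06/4 per quarter; n is counted in quarters.
Ordinary annuity FV: 50,000 = 14,950 × [((1+r)^n − 1)/r].
(1+r)^n = 1 + 50,000 × r / 14,950, so n = ln(1 + 50,000·r/14,950) / ln(1+r) = 3.29.
Round up to a whole number of payments: n = 4.

4 payments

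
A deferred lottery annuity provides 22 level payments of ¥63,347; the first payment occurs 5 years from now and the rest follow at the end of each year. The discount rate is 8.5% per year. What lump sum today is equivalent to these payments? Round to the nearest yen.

Ordinary annuity of 22 payments, first payment at period 5.
Periodic rate r = 0.085 per year.
The ordinary-annuity PV formula values the stream one period before the first payment (period 4); discount that back 4 periods:
PV₀ = 63,347 × [1 − (1+r)^−22] / r × (1+r)^−4 = ¥448,402

¥448,402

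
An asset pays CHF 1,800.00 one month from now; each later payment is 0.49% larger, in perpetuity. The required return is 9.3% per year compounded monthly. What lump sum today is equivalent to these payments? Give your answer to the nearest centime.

Periodic rate r = 0.093/12 per month.
Growing perpetuity (Gordon): PV = PMT₁ / (r − g) = 1,800 / (r − 0.0049) = CHF 631,578.95.

CHF 631,578.95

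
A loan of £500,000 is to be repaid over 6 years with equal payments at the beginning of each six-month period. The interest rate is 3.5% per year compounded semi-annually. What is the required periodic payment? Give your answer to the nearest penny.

£45,756.15

Level annuity due; solve PV = PMT × [(1 − (1+r)^−n)/r] × (1+r) for PMT.
Periodic rate r = 0.035/2 per half-year; n is counted in half-years.
With n = 12: PMT = 500,000 / ([(1 − (1+r)^−n)/r] × (1+r)) = £45,756.15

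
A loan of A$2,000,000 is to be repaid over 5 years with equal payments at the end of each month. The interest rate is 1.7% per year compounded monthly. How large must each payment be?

A$34,793.66

Level ordinary annuity; solve PV = PMT × [(1 − (1+r)^−n)/r] for PMT.
Periodic rate r = 0.017/12 per month; n is counted in months.
With n = 60: PMT = 2,000,000 / ([(1 − (1+r)^−n)/r]) = A$34,793.66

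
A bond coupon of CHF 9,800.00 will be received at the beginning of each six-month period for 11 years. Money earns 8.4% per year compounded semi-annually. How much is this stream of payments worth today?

This is an annuity due: 22 payments of CHF 9,800.00 at the beginning of each six-month period.
Periodic rate r = 0.084/2 per half-year; n is counted in half-years.
PV = PMT × [(1 − (1+r)^−n)/r] × (1+r) = 9,800 × [1 − (1+r)^−22] / r × (1+r) = CHF 144,787.79

CHF 144,787.79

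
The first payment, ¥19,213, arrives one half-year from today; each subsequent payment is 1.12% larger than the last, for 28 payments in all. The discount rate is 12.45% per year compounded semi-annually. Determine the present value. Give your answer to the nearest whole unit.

Periodic rate r = 0.1245/2 per half-year; n is counted in half-years.
Growing ordinary annuity: PV = PMT₁ × [1 − ((1+g)/(1+r))^n] / (r − g) = 19,213 × [1 − ((1+0.0112)/(1+r))^28] / (r − 0.0112) = ¥281,583.

¥281,583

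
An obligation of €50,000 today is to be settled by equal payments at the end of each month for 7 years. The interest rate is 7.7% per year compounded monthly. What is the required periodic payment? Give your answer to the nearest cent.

Level ordinary annuity; solve PV = PMT × [(1 − (1+r)^−n)/r] for PMT.
Periodic rate r = 0.077/12 per month; n is counted in months.
With n = 84: PMT = 50,000 / ([(1 − (1+r)^−n)/r]) = €771.86

€771.86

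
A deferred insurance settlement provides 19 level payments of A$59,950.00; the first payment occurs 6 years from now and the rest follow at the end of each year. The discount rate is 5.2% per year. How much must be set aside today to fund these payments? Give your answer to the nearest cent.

A$553,247.54

Ordinary annuity of 19 payments, first payment at period 6.
Periodic rate r = 0.052 per year.
The ordinary-annuity PV formula values the stream one period before the first payment (period 5); discount that back 5 periods:
PV₀ = 59,950 × [1 − (1+r)^−19] / r × (1+r)^−5 = A$553,247.54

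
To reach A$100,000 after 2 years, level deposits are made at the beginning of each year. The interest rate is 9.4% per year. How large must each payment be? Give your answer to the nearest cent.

A$43,652.19

Level annuity due; solve FV = PMT × [((1+r)^n − 1)/r] × (1+r) for PMT.
Periodic rate r = 0.094 per year.
With n = 2: PMT = 100,000 / ([((1+r)^n − 1)/r] × (1+r)) = A$43,652.19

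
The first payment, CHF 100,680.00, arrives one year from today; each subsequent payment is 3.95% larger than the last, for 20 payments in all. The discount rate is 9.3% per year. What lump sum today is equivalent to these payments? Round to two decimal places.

CHF 1,192,144.01

Periodic rate r = 0.093 per year.
Growing ordinary annuity: PV = PMT₁ × [1 − ((1+g)/(1+r))^n] / (r − g) = 100,680 × [1 − ((1+0.0395)/(1+r))^20] / (r − 0.0395) = CHF 1,192,144.01.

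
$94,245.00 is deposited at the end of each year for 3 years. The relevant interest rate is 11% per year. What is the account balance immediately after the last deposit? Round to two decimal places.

$314,976.21

This is an ordinary annuity: 3 deposits of $94,245.00 at the end of each year.
Periodic rate r = 0.11 per year.
FV = PMT × [((1+r)^n − 1)/r] = 94,245 × [(1+r)^3 − 1] / r = $314,976.21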